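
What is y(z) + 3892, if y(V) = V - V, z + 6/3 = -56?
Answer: 3892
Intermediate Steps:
z = -58 (z = -2 - 56 = -58)
y(V) = 0
y(z) + 3892 = 0 + 3892 = 3892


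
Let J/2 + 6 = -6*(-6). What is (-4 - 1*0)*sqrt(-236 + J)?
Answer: -16*I*sqrt(11) ≈ -53.066*I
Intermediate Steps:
J = 60 (J = -12 + 2*(-6*(-6)) = -12 + 2*36 = -12 + 72 = 60)
(-4 - 1*0)*sqrt(-236 + J) = (-4 - 1*0)*sqrt(-236 + 60) = (-4 + 0)*sqrt(-176) = -16*I*sqrt(11)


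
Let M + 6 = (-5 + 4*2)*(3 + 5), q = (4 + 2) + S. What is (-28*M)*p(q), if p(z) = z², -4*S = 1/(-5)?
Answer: -922383/50 ≈ -18448.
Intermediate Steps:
S = 1/20 (S = -¼/(-5) = -¼*(-⅕) = 1/20 ≈ 0.050000)
q = 121/20 (q = (4 + 2) + 1/20 = 6 + 1/20 = 121/20 ≈ 6.0500)
M = 18 (M = -6 + (-5 + 4*2)*(3 + 5) = -6 + (-5 + 8)*8 = -6 + 3*8 = -6 + 24 = 18)
(-28*M)*p(q) = (-28*18)*(121/20)² = -504*14641/400 = -922383/50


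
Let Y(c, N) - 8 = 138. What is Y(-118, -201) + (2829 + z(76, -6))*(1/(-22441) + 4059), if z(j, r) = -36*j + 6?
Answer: 9020990168/22441 ≈ 4.0199e+5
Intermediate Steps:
Y(c, N) = 146 (Y(c, N) = 8 + 138 = 146)
z(j, r) = 6 - 36*j (z(j, r) = -36*j + 6 = 6 - 36*j)
Y(-118, -201) + (2829 + z(76, -6))*(1/(-22441) + 4059) = 146 + (2829 + (6 - 36*76))*(1/(-22441) + 4059) = 146 + (2829 + (6 - 2736))*(-1/22441 + 4059) = 146 + (2829 - 2730)*(91088018/22441) = 146 + 99*(91088018/22441) = 146 + 9017713782/22441 = 9020990168/22441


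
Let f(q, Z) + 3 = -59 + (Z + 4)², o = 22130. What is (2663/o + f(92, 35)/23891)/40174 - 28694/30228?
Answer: -152366627250461399/160513010294807940 ≈ -0.94925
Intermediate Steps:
f(q, Z) = -62 + (4 + Z)² (f(q, Z) = -3 + (-59 + (Z + 4)²) = -3 + (-59 + (4 + Z)²) = -62 + (4 + Z)²)
(2663/o + f(92, 35)/23891)/40174 - 28694/30228 = (2663/22130 + (-62 + (4 + 35)²)/23891)/40174 - 28694/30228 = (2663*(1/22130) + (-62 + 39²)*(1/23891))*(1/40174) - 28694*1/30228 = (2663/22130 + (-62 + 1521)*(1/23891))*(1/40174) - 14347/15114 = (2663/22130 + 1459*(1/23891))*(1/40174) - 14347/15114 = (2663/22130 + 1459/23891)*(1/40174) - 14347/15114 = (95909403/528707830)*(1/40174) - 14347/15114 = 95909403/21240308362420 - 14347/15114 = -152366627250461399/160513010294807940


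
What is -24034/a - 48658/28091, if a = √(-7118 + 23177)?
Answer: -48658/28091 - 24034*√16059/16059 ≈ -191.39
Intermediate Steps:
a = √16059 ≈ 126.72
-24034/a - 48658/28091 = -24034*√16059/16059 - 48658/28091 = -48658/28091 - 24034*√16059/16059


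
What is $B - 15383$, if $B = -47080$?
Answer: $-62463$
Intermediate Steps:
$B - 15383 = -47080 - 15383 = -62463$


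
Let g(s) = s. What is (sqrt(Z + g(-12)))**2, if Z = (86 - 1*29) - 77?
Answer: -32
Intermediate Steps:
Z = -20 (Z = (86 - 29) - 77 = 57 - 77 = -20)
(sqrt(Z + g(-12)))**2 = (sqrt(-20 - 12))**2 = (sqrt(-32))**2 = (4*I*sqrt(2))**2 = -32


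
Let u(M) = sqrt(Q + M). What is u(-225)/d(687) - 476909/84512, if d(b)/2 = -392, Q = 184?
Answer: -3431/608 - I*sqrt(41)/784 ≈ -5.6431 - 0.0081673*I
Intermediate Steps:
u(M) = sqrt(184 + M)
d(b) = -784 (d(b) = 2*(-392) = -784)
u(-225)/d(687) - 476909/84512 = sqrt(184 - 225)/(-784) - 476909/84512 = sqrt(-41)*(-1/784) - 476909*1/84512 = (I*sqrt(41))*(-1/784) - 3431/608 = -I*sqrt(41)/784 - 3431/608 = -3431/608 - I*sqrt(41)/784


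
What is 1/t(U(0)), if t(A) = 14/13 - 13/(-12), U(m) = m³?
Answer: 156/337 ≈ 0.46291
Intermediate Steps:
t(A) = 337/156 (t(A) = 14*(1/13) - 13*(-1/12) = 14/13 + 13/12 = 337/156)
1/t(U(0)) = 1/(337/156) = 156/337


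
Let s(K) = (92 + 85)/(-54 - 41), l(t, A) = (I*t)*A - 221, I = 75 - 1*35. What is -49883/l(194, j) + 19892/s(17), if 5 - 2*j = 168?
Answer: -398518656283/37326999 ≈ -10676.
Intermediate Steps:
I = 40 (I = 75 - 35 = 40)
j = -163/2 (j = 5/2 - 1/2*168 = 5/2 - 84 = -163/2 ≈ -81.500)
l(t, A) = -221 + 40*A*t (l(t, A) = (40*t)*A - 221 = 40*A*t - 221 = -221 + 40*A*t)
s(K) = -177/95 (s(K) = 177/(-95) = 177*(-1/95) = -177/95)
-49883/l(194, j) + 19892/s(17) = -49883/(-221 + 40*(-163/2)*194) + 19892/(-177/95) = -49883/(-221 - 632440) + 19892*(-95/177) = -49883/(-632661) - 1889740/177 = -49883*(-1/632661) - 1889740/177 = 49883/632661 - 1889740/177 = -398518656283/37326999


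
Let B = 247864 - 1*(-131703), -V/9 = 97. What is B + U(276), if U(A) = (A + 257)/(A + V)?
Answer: 226600966/597 ≈ 3.7957e+5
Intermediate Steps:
V = -873 (V = -9*97 = -873)
B = 379567 (B = 247864 + 131703 = 379567)
U(A) = (257 + A)/(-873 + A) (U(A) = (A + 257)/(A - 873) = (257 + A)/(-873 + A))
B + U(276) = 379567 + (257 + 276)/(-873 + 276) = 379567 + 533/(-597) = 379567 - 1/597*533 = 379567 - 533/597 = 226600966/597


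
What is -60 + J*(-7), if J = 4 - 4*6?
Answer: 80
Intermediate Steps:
J = -20 (J = 4 - 24 = -20)
-60 + J*(-7) = -60 - 20*(-7) = -60 + 140 = 80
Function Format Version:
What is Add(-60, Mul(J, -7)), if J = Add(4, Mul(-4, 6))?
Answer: 80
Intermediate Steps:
J = -20 (J = Add(4, -24) = -20)
Add(-60, Mul(J, -7)) = Add(-60, Mul(-20, -7)) = Add(-60, 140) = 80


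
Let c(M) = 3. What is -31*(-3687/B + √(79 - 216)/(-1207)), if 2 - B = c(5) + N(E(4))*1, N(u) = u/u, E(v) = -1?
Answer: -114297/2 + 31*I*√137/1207 ≈ -57149.0 + 0.30062*I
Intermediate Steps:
N(u) = 1
B = -2 (B = 2 - (3 + 1*1) = 2 - (3 + 1) = 2 - 1*4 = 2 - 4 = -2)
-31*(-3687/B + √(79 - 216)/(-1207)) = -31*(-3687/(-2) + √(79 - 216)/(-1207)) = -31*(-3687*(-½) + √(-137)*(-1/1207)) = -31*(3687/2 + (I*√137)*(-1/1207)) = -31*(3687/2 - I*√137/1207) = -114297/2 + 31*I*√137/1207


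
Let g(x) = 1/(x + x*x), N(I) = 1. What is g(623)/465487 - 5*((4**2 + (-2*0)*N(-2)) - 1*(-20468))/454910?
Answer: -1853382100732717/8232005970171984 ≈ -0.22514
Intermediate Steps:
g(x) = 1/(x + x**2)
g(623)/465487 - 5*((4**2 + (-2*0)*N(-2)) - 1*(-20468))/454910 = (1/(623*(1 + 623)))/465487 - 5*((4**2 - 2*0*1) - 1*(-20468))/454910 = ((1/623)/624)*(1/465487) - 5*((16 + 0*1) + 20468)*(1/454910) = ((1/623)*(1/624))*(1/465487) - 5*((16 + 0) + 20468)*(1/454910) = (1/388752)*(1/465487) - 5*(16 + 20468)*(1/454910) = 1/180959002224 - 5*20484*(1/454910) = 1/180959002224 - 102420*1/454910 = 1/180959002224 - 10242/45491 = -1853382100732717/8232005970171984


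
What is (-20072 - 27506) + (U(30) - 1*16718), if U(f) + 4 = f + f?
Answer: -64240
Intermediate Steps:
U(f) = -4 + 2*f (U(f) = -4 + (f + f) = -4 + 2*f)
(-20072 - 27506) + (U(30) - 1*16718) = (-20072 - 27506) + ((-4 + 2*30) - 1*16718) = -47578 + ((-4 + 60) - 16718) = -47578 + (56 - 16718) = -47578 - 16662 = -64240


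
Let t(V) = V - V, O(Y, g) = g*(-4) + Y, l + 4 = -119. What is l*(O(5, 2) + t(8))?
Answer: 369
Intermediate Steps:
l = -123 (l = -4 - 119 = -123)
O(Y, g) = Y - 4*g (O(Y, g) = -4*g + Y = Y - 4*g)
t(V) = 0
l*(O(5, 2) + t(8)) = -123*((5 - 4*2) + 0) = -123*((5 - 8) + 0) = -123*(-3 + 0) = -123*(-3) = 369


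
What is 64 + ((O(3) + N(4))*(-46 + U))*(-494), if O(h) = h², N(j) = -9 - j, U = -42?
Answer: -173824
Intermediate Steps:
64 + ((O(3) + N(4))*(-46 + U))*(-494) = 64 + ((3² + (-9 - 1*4))*(-46 - 42))*(-494) = 64 + ((9 + (-9 - 4))*(-88))*(-494) = 64 + ((9 - 13)*(-88))*(-494) = 64 - 4*(-88)*(-494) = 64 + 352*(-494) = 64 - 173888 = -173824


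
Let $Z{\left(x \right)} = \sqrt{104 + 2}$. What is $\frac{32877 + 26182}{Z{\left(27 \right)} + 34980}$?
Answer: $\frac{2784210}{1649057} - \frac{8437 \sqrt{106}}{174800042} \approx 1.6879$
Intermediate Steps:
$Z{\left(x \right)} = \sqrt{106}$
$\frac{32877 + 26182}{Z{\left(27 \right)} + 34980} = \frac{32877 + 26182}{\sqrt{106} + 34980} = \frac{59059}{34980 + \sqrt{106}}$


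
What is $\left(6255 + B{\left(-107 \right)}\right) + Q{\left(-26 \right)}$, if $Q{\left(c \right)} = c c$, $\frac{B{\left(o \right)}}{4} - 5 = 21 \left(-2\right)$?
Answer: $6783$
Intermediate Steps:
$B{\left(o \right)} = -148$ ($B{\left(o \right)} = 20 + 4 \cdot 21 \left(-2\right) = 20 + 4 \left(-42\right) = 20 - 168 = -148$)
$Q{\left(c \right)} = c^{2}$
$\left(6255 + B{\left(-107 \right)}\right) + Q{\left(-26 \right)} = \left(6255 - 148\right) + \left(-26\right)^{2} = 6107 + 676 = 6783$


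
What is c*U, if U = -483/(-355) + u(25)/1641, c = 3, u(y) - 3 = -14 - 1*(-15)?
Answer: 794023/194185 ≈ 4.0890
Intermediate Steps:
u(y) = 4 (u(y) = 3 + (-14 - 1*(-15)) = 3 + (-14 + 15) = 3 + 1 = 4)
U = 794023/582555 (U = -483/(-355) + 4/1641 = -483*(-1/355) + 4*(1/1641) = 483/355 + 4/1641 = 794023/582555 ≈ 1.3630)
c*U = 3*(794023/582555) = 794023/194185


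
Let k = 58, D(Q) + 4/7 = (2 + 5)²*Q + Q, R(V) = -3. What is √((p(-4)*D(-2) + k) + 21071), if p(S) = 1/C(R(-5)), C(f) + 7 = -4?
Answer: √1035769/7 ≈ 145.39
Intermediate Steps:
C(f) = -11 (C(f) = -7 - 4 = -11)
p(S) = -1/11 (p(S) = 1/(-11) = -1/11)
D(Q) = -4/7 + 50*Q (D(Q) = -4/7 + ((2 + 5)²*Q + Q) = -4/7 + (7²*Q + Q) = -4/7 + (49*Q + Q) = -4/7 + 50*Q)
√((p(-4)*D(-2) + k) + 21071) = √((-(-4/7 + 50*(-2))/11 + 58) + 21071) = √((-(-4/7 - 100)/11 + 58) + 21071) = √((-1/11*(-704/7) + 58) + 21071) = √((64/7 + 58) + 21071) = √(470/7 + 21071) = √(147967/7) = √1035769/7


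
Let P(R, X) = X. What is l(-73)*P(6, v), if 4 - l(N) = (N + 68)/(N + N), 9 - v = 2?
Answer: 4053/146 ≈ 27.760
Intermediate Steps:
v = 7 (v = 9 - 1*2 = 9 - 2 = 7)
l(N) = 4 - (68 + N)/(2*N) (l(N) = 4 - (N + 68)/(N + N) = 4 - (68 + N)/(2*N))
l(-73)*P(6, v) = (7/2 - 34/(-73))*7 = (7/2 - 34*(-1/73))*7 = (7/2 + 34/73)*7 = (579/146)*7 = 4053/146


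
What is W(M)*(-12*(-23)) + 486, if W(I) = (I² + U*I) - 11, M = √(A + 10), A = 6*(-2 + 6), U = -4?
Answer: 6834 - 1104*√34 ≈ 396.63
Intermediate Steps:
A = 24 (A = 6*4 = 24)
M = √34 (M = √(24 + 10) = √34 ≈ 5.8309)
W(I) = -11 + I² - 4*I (W(I) = (I² - 4*I) - 11 = -11 + I² - 4*I)
W(M)*(-12*(-23)) + 486 = (-11 + (√34)² - 4*√34)*(-12*(-23)) + 486 = (-11 + 34 - 4*√34)*276 + 486 = (23 - 4*√34)*276 + 486 = (6348 - 1104*√34) + 486 = 6834 - 1104*√34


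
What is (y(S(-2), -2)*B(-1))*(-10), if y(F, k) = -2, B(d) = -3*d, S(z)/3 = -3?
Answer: 60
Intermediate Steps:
S(z) = -9 (S(z) = 3*(-3) = -9)
(y(S(-2), -2)*B(-1))*(-10) = -(-6)*(-1)*(-10) = -2*3*(-10) = -6*(-10) = 60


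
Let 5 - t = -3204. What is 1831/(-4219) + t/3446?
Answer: 7229145/14538674 ≈ 0.49724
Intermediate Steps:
t = 3209 (t = 5 - 1*(-3204) = 5 + 3204 = 3209)
1831/(-4219) + t/3446 = 1831/(-4219) + 3209/3446 = 1831*(-1/4219) + 3209*(1/3446) = -1831/4219 + 3209/3446 = 7229145/14538674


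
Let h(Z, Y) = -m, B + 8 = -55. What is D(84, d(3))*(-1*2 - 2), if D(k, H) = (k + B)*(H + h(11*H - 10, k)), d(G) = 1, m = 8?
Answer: 588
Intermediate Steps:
B = -63 (B = -8 - 55 = -63)
h(Z, Y) = -8 (h(Z, Y) = -1*8 = -8)
D(k, H) = (-63 + k)*(-8 + H) (D(k, H) = (k - 63)*(H - 8) = (-63 + k)*(-8 + H))
D(84, d(3))*(-1*2 - 2) = (504 - 63*1 - 8*84 + 1*84)*(-1*2 - 2) = (504 - 63 - 672 + 84)*(-2 - 2) = -147*(-4) = 588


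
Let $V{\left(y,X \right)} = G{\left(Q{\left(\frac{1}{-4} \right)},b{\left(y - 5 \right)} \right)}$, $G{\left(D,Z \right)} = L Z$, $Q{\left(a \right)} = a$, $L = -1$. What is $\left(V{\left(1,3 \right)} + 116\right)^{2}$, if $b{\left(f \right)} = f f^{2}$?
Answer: $32400$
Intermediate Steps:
$b{\left(f \right)} = f^{3}$
$G{\left(D,Z \right)} = - Z$
$V{\left(y,X \right)} = - \left(-5 + y\right)^{3}$ ($V{\left(y,X \right)} = - \left(y - 5\right)^{3} = - \left(-5 + y\right)^{3}$)
$\left(V{\left(1,3 \right)} + 116\right)^{2} = \left(- \left(-5 + 1\right)^{3} + 116\right)^{2} = \left(- \left(-4\right)^{3} + 116\right)^{2} = \left(\left(-1\right) \left(-64\right) + 116\right)^{2} = \left(64 + 116\right)^{2} = 180^{2} = 32400$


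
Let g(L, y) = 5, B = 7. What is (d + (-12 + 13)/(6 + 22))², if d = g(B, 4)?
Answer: 19881/784 ≈ 25.358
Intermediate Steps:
d = 5
(d + (-12 + 13)/(6 + 22))² = (5 + (-12 + 13)/(6 + 22))² = (5 + 1/28)² = (141/28)² = 19881/784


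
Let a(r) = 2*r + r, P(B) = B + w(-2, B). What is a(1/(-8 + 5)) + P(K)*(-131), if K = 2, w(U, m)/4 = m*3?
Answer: -3407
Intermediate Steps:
w(U, m) = 12*m (w(U, m) = 4*(m*3) = 4*(3*m) = 12*m)
P(B) = 13*B (P(B) = B + 12*B = 13*B)
a(r) = 3*r
a(1/(-8 + 5)) + P(K)*(-131) = 3/(-8 + 5) + (13*2)*(-131) = 3/(-3) + 26*(-131) = 3*(-⅓) - 3406 = -1 - 3406 = -3407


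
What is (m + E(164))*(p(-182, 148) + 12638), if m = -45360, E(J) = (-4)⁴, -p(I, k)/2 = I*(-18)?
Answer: -274502944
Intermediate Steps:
p(I, k) = 36*I (p(I, k) = -2*I*(-18) = -(-36)*I = 36*I)
E(J) = 256
(m + E(164))*(p(-182, 148) + 12638) = (-45360 + 256)*(36*(-182) + 12638) = -45104*(-6552 + 12638) = -45104*6086 = -274502944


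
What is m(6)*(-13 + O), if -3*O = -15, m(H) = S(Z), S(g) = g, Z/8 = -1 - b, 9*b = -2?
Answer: 448/9 ≈ 49.778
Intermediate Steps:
b = -2/9 (b = (⅑)*(-2) = -2/9 ≈ -0.22222)
Z = -56/9 (Z = 8*(-1 - 1*(-2/9)) = 8*(-1 + 2/9) = 8*(-7/9) = -56/9 ≈ -6.2222)
m(H) = -56/9
O = 5 (O = -⅓*(-15) = 5)
m(6)*(-13 + O) = -56*(-13 + 5)/9 = -56/9*(-8) = 448/9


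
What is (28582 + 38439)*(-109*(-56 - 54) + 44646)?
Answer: 3795801356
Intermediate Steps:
(28582 + 38439)*(-109*(-56 - 54) + 44646) = 67021*(-109*(-110) + 44646) = 67021*(11990 + 44646) = 67021*56636 = 3795801356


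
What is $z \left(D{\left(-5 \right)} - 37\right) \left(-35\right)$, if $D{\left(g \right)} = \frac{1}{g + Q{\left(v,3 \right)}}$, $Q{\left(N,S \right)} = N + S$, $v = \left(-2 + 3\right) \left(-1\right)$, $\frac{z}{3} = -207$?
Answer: $-811440$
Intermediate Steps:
$z = -621$ ($z = 3 \left(-207\right) = -621$)
$v = -1$ ($v = 1 \left(-1\right) = -1$)
$D{\left(g \right)} = \frac{1}{2 + g}$ ($D{\left(g \right)} = \frac{1}{g + \left(-1 + 3\right)} = \frac{1}{g + 2} = \frac{1}{2 + g}$)
$z \left(D{\left(-5 \right)} - 37\right) \left(-35\right) = - 621 \left(\frac{1}{2 - 5} - 37\right) \left(-35\right) = - 621 \left(\frac{1}{-3} - 37\right) \left(-35\right) = - 621 \left(- \frac{1}{3} - 37\right) \left(-35\right) = \left(-621\right) \left(- \frac{112}{3}\right) \left(-35\right) = 23184 \left(-35\right) = -811440$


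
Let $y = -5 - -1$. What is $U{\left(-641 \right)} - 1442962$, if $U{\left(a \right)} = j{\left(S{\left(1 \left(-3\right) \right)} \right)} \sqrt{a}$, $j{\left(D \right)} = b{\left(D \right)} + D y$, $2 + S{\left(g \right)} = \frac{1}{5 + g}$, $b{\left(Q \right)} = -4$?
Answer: $-1442962 + 2 i \sqrt{641} \approx -1.443 \cdot 10^{6} + 50.636 i$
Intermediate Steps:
$y = -4$ ($y = -5 + 1 = -4$)
$S{\left(g \right)} = -2 + \frac{1}{5 + g}$
$j{\left(D \right)} = -4 - 4 D$ ($j{\left(D \right)} = -4 + D \left(-4\right) = -4 - 4 D$)
$U{\left(a \right)} = 2 \sqrt{a}$ ($U{\left(a \right)} = \left(-4 - 4 \frac{-9 - 2 \cdot 1 \left(-3\right)}{5 + 1 \left(-3\right)}\right) \sqrt{a} = \left(-4 - 4 \frac{-9 - -6}{5 - 3}\right) \sqrt{a} = \left(-4 - 4 \frac{-9 + 6}{2}\right) \sqrt{a} = \left(-4 - 4 \cdot \frac{1}{2} \left(-3\right)\right) \sqrt{a} = \left(-4 - -6\right) \sqrt{a} = \left(-4 + 6\right) \sqrt{a} = 2 \sqrt{a}$)
$U{\left(-641 \right)} - 1442962 = 2 \sqrt{-641} - 1442962 = 2 i \sqrt{641} - 1442962 = -1442962 + 2 i \sqrt{641}$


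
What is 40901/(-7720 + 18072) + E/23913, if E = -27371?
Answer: 694721021/247547376 ≈ 2.8064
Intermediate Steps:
40901/(-7720 + 18072) + E/23913 = 40901/(-7720 + 18072) - 27371/23913 = 40901/10352 - 27371*1/23913 = 40901*(1/10352) - 27371/23913 = 40901/10352 - 27371/23913 = 694721021/247547376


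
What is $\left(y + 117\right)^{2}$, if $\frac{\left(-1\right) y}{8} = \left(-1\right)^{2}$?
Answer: $11881$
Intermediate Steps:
$y = -8$ ($y = - 8 \left(-1\right)^{2} = \left(-8\right) 1 = -8$)
$\left(y + 117\right)^{2} = \left(-8 + 117\right)^{2} = 109^{2} = 11881$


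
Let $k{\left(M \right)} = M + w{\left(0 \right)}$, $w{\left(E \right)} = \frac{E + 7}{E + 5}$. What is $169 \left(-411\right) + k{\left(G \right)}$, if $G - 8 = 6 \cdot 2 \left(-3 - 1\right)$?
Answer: $- \frac{347488}{5} \approx -69498.0$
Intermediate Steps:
$w{\left(E \right)} = \frac{7 + E}{5 + E}$
$G = -40$ ($G = 8 + 6 \cdot 2 \left(-3 - 1\right) = 8 + 12 \left(-4\right) = 8 - 48 = -40$)
$k{\left(M \right)} = \frac{7}{5} + M$ ($k{\left(M \right)} = M + \frac{7 + 0}{5 + 0} = M + \frac{1}{5} \cdot 7 = M + \frac{7}{5} = \frac{7}{5} + M$)
$169 \left(-411\right) + k{\left(G \right)} = 169 \left(-411\right) + \left(\frac{7}{5} - 40\right) = -69459 - \frac{193}{5} = - \frac{347488}{5}$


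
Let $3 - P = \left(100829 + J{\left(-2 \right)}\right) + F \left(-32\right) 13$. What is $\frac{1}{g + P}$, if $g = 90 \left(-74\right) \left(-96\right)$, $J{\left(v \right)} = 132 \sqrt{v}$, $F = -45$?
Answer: $\frac{259907}{135103314722} + \frac{33 i \sqrt{2}}{67551657361} \approx 1.9238 \cdot 10^{-6} + 6.9086 \cdot 10^{-10} i$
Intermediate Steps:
$g = 639360$ ($g = \left(-6660\right) \left(-96\right) = 639360$)
$P = -119546 - 132 i \sqrt{2}$ ($P = 3 - \left(\left(100829 + 132 \sqrt{-2}\right) + \left(-45\right) \left(-32\right) 13\right) = 3 - \left(\left(100829 + 132 i \sqrt{2}\right) + 1440 \cdot 13\right) = 3 - \left(\left(100829 + 132 i \sqrt{2}\right) + 18720\right) = 3 - \left(119549 + 132 i \sqrt{2}\right) = -119546 - 132 i \sqrt{2} \approx -1.1955 \cdot 10^{5} - 186.68 i$)
$\frac{1}{g + P} = \frac{1}{639360 - \left(119546 + 132 i \sqrt{2}\right)} = \frac{1}{519814 - 132 i \sqrt{2}}$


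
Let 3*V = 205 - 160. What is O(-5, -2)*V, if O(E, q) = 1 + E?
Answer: -60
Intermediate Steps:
V = 15 (V = (205 - 160)/3 = (1/3)*45 = 15)
O(-5, -2)*V = (1 - 5)*15 = -4*15 = -60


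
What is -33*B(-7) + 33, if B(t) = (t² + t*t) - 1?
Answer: -3168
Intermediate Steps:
B(t) = -1 + 2*t² (B(t) = (t² + t²) - 1 = 2*t² - 1 = -1 + 2*t²)
-33*B(-7) + 33 = -33*(-1 + 2*(-7)²) + 33 = -33*(-1 + 2*49) + 33 = -33*(-1 + 98) + 33 = -33*97 + 33 = -3201 + 33 = -3168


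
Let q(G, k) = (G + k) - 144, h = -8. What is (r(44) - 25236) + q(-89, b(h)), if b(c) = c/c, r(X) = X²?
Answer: -23532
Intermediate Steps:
b(c) = 1
q(G, k) = -144 + G + k
(r(44) - 25236) + q(-89, b(h)) = (44² - 25236) + (-144 - 89 + 1) = (1936 - 25236) - 232 = -23300 - 232 = -23532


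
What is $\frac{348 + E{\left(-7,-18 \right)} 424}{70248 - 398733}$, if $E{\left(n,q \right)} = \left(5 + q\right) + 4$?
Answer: $\frac{1156}{109495} \approx 0.010558$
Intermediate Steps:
$E{\left(n,q \right)} = 9 + q$
$\frac{348 + E{\left(-7,-18 \right)} 424}{70248 - 398733} = \frac{348 + \left(9 - 18\right) 424}{70248 - 398733} = \frac{348 - 3816}{70248 - 398733} = \frac{348 - 3816}{-328485} = \left(-3468\right) \left(- \frac{1}{328485}\right) = \frac{1156}{109495}$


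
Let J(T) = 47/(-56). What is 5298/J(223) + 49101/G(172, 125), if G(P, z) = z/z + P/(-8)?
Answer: -16779702/1927 ≈ -8707.7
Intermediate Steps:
G(P, z) = 1 - P/8 (G(P, z) = 1 + P*(-1/8) = 1 - P/8)
J(T) = -47/56 (J(T) = 47*(-1/56) = -47/56)
5298/J(223) + 49101/G(172, 125) = 5298/(-47/56) + 49101/(1 - 1/8*172) = 5298*(-56/47) + 49101/(1 - 43/2) = -296688/47 + 49101/(-41/2) = -296688/47 + 49101*(-2/41) = -296688/47 - 98202/41 = -16779702/1927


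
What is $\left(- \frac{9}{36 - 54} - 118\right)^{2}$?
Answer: $\frac{55225}{4} \approx 13806.0$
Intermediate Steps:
$\left(- \frac{9}{36 - 54} - 118\right)^{2} = \left(- \frac{9}{-18} - 118\right)^{2} = \left(\left(-9\right) \left(- \frac{1}{18}\right) - 118\right)^{2} = \left(\frac{1}{2} - 118\right)^{2} = \left(- \frac{235}{2}\right)^{2} = \frac{55225}{4}$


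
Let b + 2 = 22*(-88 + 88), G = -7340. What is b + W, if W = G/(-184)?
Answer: 1743/46 ≈ 37.891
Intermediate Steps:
W = 1835/46 (W = -7340/(-184) = -7340*(-1/184) = 1835/46 ≈ 39.891)
b = -2 (b = -2 + 22*(-88 + 88) = -2 + 22*0 = -2 + 0 = -2)
b + W = -2 + 1835/46 = 1743/46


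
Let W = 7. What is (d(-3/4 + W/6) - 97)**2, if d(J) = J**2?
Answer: 194407249/20736 ≈ 9375.3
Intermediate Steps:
(d(-3/4 + W/6) - 97)**2 = ((-3/4 + 7/6)**2 - 97)**2 = ((5/12)**2 - 97)**2 = (25/144 - 97)**2 = (-13943/144)**2 = 194407249/20736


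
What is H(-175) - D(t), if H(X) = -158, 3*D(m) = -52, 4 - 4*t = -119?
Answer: -422/3 ≈ -140.67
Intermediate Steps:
t = 123/4 (t = 1 - ¼*(-119) = 1 + 119/4 = 123/4 ≈ 30.750)
D(m) = -52/3 (D(m) = (⅓)*(-52) = -52/3)
H(-175) - D(t) = -158 - 1*(-52/3) = -158 + 52/3 = -422/3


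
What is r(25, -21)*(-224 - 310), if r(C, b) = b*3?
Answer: 33642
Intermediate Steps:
r(C, b) = 3*b
r(25, -21)*(-224 - 310) = (3*(-21))*(-224 - 310) = -63*(-534) = 33642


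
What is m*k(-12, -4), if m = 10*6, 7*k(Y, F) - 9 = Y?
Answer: -180/7 ≈ -25.714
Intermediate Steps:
k(Y, F) = 9/7 + Y/7
m = 60
m*k(-12, -4) = 60*(9/7 + (⅐)*(-12)) = 60*(9/7 - 12/7) = 60*(-3/7) = -180/7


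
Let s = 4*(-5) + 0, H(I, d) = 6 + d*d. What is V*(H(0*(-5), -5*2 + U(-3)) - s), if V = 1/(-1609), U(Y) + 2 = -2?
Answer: -222/1609 ≈ -0.13797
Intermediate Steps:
U(Y) = -4 (U(Y) = -2 - 2 = -4)
V = -1/1609 ≈ -0.00062150
H(I, d) = 6 + d**2
s = -20 (s = -20 + 0 = -20)
V*(H(0*(-5), -5*2 + U(-3)) - s) = -((6 + (-5*2 - 4)**2) - 1*(-20))/1609 = -((6 + (-10 - 4)**2) + 20)/1609 = -((6 + (-14)**2) + 20)/1609 = -((6 + 196) + 20)/1609 = -(202 + 20)/1609 = -1/1609*222 = -222/1609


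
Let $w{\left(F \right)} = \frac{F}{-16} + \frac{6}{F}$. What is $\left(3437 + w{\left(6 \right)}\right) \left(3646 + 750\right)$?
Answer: $\frac{30223599}{2} \approx 1.5112 \cdot 10^{7}$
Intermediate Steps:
$w{\left(F \right)} = \frac{6}{F} - \frac{F}{16}$ ($w{\left(F \right)} = F \left(- \frac{1}{16}\right) + \frac{6}{F} = - \frac{F}{16} + \frac{6}{F} = \frac{6}{F} - \frac{F}{16}$)
$\left(3437 + w{\left(6 \right)}\right) \left(3646 + 750\right) = \left(3437 + \left(\frac{6}{6} - \frac{3}{8}\right)\right) \left(3646 + 750\right) = \left(3437 + \left(6 \cdot \frac{1}{6} - \frac{3}{8}\right)\right) 4396 = \left(3437 + \left(1 - \frac{3}{8}\right)\right) 4396 = \left(3437 + \frac{5}{8}\right) 4396 = \frac{27501}{8} \cdot 4396 = \frac{30223599}{2}$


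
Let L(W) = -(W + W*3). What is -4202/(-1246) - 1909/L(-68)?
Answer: -617835/169456 ≈ -3.6460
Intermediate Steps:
L(W) = -4*W (L(W) = -(W + 3*W) = -4*W)
-4202/(-1246) - 1909/L(-68) = -4202/(-1246) - 1909/((-4*(-68))) = -4202*(-1/1246) - 1909/272 = 2101/623 - 1909*1/272 = 2101/623 - 1909/272 = -617835/169456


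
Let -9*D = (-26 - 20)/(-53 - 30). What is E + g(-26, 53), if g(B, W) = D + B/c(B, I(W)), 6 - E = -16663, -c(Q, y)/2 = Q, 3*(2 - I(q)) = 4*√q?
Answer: 24902647/1494 ≈ 16668.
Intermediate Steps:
I(q) = 2 - 4*√q/3
c(Q, y) = -2*Q
E = 16669 (E = 6 - 1*(-16663) = 6 + 16663 = 16669)
D = -46/747 (D = -(-26 - 20)/(9*(-53 - 30)) = -(-46)/(9*(-83)) = -(-46)*(-1)/(9*83) = -⅑*46/83 = -46/747 ≈ -0.061580)
g(B, W) = -839/1494 (g(B, W) = -46/747 + B/((-2*B)) = -46/747 + B*(-1/(2*B)) = -46/747 - ½ = -839/1494)
E + g(-26, 53) = 16669 - 839/1494 = 24902647/1494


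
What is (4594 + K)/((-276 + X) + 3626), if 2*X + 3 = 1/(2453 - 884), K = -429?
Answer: 6534885/5253797 ≈ 1.2438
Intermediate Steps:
X = -2353/1569 (X = -3/2 + 1/(2*(2453 - 884)) = -3/2 + (1/2)/1569 = -3/2 + (1/2)*(1/1569) = -3/2 + 1/3138 = -2353/1569 ≈ -1.4997)
(4594 + K)/((-276 + X) + 3626) = (4594 - 429)/((-276 - 2353/1569) + 3626) = 4165/(-435397/1569 + 3626) = 4165/(5253797/1569) = 4165*(1569/5253797) = 6534885/5253797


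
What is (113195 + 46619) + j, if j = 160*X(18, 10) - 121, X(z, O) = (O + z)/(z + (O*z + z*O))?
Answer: 4312031/27 ≈ 1.5970e+5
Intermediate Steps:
X(z, O) = (O + z)/(z + 2*O*z) (X(z, O) = (O + z)/(z + (O*z + O*z)) = (O + z)/(z + 2*O*z))
j = -2947/27 (j = 160*((10 + 18)/(18*(1 + 2*10))) - 121 = 160*((1/18)*28/(1 + 20)) - 121 = 160*((1/18)*28/21) - 121 = 160*((1/18)*(1/21)*28) - 121 = 160*(2/27) - 121 = 320/27 - 121 = -2947/27 ≈ -109.15)
(113195 + 46619) + j = (113195 + 46619) - 2947/27 = 159814 - 2947/27 = 4312031/27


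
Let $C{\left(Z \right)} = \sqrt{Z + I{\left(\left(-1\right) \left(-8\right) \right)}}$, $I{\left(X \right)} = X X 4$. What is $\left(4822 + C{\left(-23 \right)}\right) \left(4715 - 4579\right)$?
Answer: $655792 + 136 \sqrt{233} \approx 6.5787 \cdot 10^{5}$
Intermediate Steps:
$I{\left(X \right)} = 4 X^{2}$ ($I{\left(X \right)} = X^{2} \cdot 4 = 4 X^{2}$)
$C{\left(Z \right)} = \sqrt{256 + Z}$ ($C{\left(Z \right)} = \sqrt{Z + 4 \left(\left(-1\right) \left(-8\right)\right)^{2}} = \sqrt{Z + 4 \cdot 8^{2}} = \sqrt{Z + 4 \cdot 64} = \sqrt{Z + 256} = \sqrt{256 + Z}$)
$\left(4822 + C{\left(-23 \right)}\right) \left(4715 - 4579\right) = \left(4822 + \sqrt{256 - 23}\right) \left(4715 - 4579\right) = \left(4822 + \sqrt{233}\right) 136 = 655792 + 136 \sqrt{233}$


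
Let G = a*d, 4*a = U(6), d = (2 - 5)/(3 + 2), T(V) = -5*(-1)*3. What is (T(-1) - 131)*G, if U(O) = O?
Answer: 522/5 ≈ 104.40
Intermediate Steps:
T(V) = 15 (T(V) = 5*3 = 15)
d = -⅗ (d = -3/5 = -3*⅕ = -⅗ ≈ -0.60000)
a = 3/2 (a = (¼)*6 = 3/2 ≈ 1.5000)
G = -9/10 (G = (3/2)*(-⅗) = -9/10 ≈ -0.90000)
(T(-1) - 131)*G = (15 - 131)*(-9/10) = -116*(-9/10) = 522/5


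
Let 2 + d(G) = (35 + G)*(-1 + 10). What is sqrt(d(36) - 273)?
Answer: 2*sqrt(91) ≈ 19.079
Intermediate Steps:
d(G) = 313 + 9*G (d(G) = -2 + (35 + G)*(-1 + 10) = -2 + (35 + G)*9 = -2 + (315 + 9*G) = 313 + 9*G)
sqrt(d(36) - 273) = sqrt((313 + 9*36) - 273) = sqrt((313 + 324) - 273) = sqrt(637 - 273) = sqrt(364) = 2*sqrt(91)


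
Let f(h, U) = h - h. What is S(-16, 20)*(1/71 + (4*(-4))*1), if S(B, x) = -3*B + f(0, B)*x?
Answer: -54480/71 ≈ -767.32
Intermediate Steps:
f(h, U) = 0
S(B, x) = -3*B (S(B, x) = -3*B + 0*x = -3*B + 0 = -3*B)
S(-16, 20)*(1/71 + (4*(-4))*1) = (-3*(-16))*(1/71 + (4*(-4))*1) = 48*(1/71 - 16*1) = 48*(1/71 - 16) = 48*(-1135/71) = -54480/71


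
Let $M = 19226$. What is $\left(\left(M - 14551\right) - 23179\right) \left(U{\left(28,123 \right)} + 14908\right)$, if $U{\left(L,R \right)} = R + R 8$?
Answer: $-296341560$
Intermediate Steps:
$U{\left(L,R \right)} = 9 R$ ($U{\left(L,R \right)} = R + 8 R = 9 R$)
$\left(\left(M - 14551\right) - 23179\right) \left(U{\left(28,123 \right)} + 14908\right) = \left(\left(19226 - 14551\right) - 23179\right) \left(9 \cdot 123 + 14908\right) = \left(4675 - 23179\right) \left(1107 + 14908\right) = \left(-18504\right) 16015 = -296341560$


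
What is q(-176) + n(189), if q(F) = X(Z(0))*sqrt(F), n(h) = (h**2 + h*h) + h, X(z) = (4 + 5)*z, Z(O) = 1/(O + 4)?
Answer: 71631 + 9*I*sqrt(11) ≈ 71631.0 + 29.85*I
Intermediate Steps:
Z(O) = 1/(4 + O)
X(z) = 9*z
n(h) = h + 2*h**2 (n(h) = (h**2 + h**2) + h = 2*h**2 + h = h + 2*h**2)
q(F) = 9*sqrt(F)/4 (q(F) = (9/(4 + 0))*sqrt(F) = (9/4)*sqrt(F) = (9*(1/4))*sqrt(F) = 9*sqrt(F)/4)
q(-176) + n(189) = 9*sqrt(-176)/4 + 189*(1 + 2*189) = 9*(4*I*sqrt(11))/4 + 189*(1 + 378) = 9*I*sqrt(11) + 189*379 = 9*I*sqrt(11) + 71631 = 71631 + 9*I*sqrt(11)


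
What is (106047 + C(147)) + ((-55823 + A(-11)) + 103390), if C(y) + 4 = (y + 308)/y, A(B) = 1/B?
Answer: 35484604/231 ≈ 1.5361e+5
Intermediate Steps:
C(y) = -4 + (308 + y)/y (C(y) = -4 + (y + 308)/y = -4 + (308 + y)/y)
(106047 + C(147)) + ((-55823 + A(-11)) + 103390) = (106047 + (-3 + 308/147)) + ((-55823 + 1/(-11)) + 103390) = (106047 + (-3 + 308*(1/147))) + ((-55823 - 1/11) + 103390) = (106047 + (-3 + 44/21)) + (-614054/11 + 103390) = (106047 - 19/21) + 523236/11 = 2226968/21 + 523236/11 = 35484604/231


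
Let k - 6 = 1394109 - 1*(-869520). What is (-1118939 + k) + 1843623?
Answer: 2988319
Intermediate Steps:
k = 2263635 (k = 6 + (1394109 - 1*(-869520)) = 6 + (1394109 + 869520) = 6 + 2263629 = 2263635)
(-1118939 + k) + 1843623 = (-1118939 + 2263635) + 1843623 = 1144696 + 1843623 = 2988319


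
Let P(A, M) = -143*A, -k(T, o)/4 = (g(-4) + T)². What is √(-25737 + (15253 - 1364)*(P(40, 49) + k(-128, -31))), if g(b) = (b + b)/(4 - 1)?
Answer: I*√9252194537/3 ≈ 32063.0*I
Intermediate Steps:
g(b) = 2*b/3 (g(b) = (2*b)/3 = (2*b)*(⅓) = 2*b/3)
k(T, o) = -4*(-8/3 + T)² (k(T, o) = -4*((⅔)*(-4) + T)² = -4*(-8/3 + T)²)
√(-25737 + (15253 - 1364)*(P(40, 49) + k(-128, -31))) = √(-25737 + (15253 - 1364)*(-143*40 - 4*(-8 + 3*(-128))²/9)) = √(-25737 + 13889*(-5720 - 4*(-8 - 384)²/9)) = √(-25737 + 13889*(-5720 - 4/9*(-392)²)) = √(-25737 + 13889*(-5720 - 4/9*153664)) = √(-25737 + 13889*(-5720 - 614656/9)) = √(-25737 + 13889*(-666136/9)) = √(-25737 - 9251962904/9) = √(-9252194537/9) = I*√9252194537/3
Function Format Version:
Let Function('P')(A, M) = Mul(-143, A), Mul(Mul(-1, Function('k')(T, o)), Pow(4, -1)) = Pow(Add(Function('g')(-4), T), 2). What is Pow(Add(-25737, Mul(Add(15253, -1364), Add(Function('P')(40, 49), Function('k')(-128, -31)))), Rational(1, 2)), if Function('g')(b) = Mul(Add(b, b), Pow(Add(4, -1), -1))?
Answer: Mul(Rational(1, 3), I, Pow(9252194537, Rational(1, 2))) ≈ Mul(32063., I)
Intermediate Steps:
Function('g')(b) = Mul(Rational(2, 3), b) (Function('g')(b) = Mul(Mul(2, b), Pow(3, -1)) = Mul(Mul(2, b), Rational(1, 3)) = Mul(Rational(2, 3), b))
Function('k')(T, o) = Mul(-4, Pow(Add(Rational(-8, 3), T), 2)) (Function('k')(T, o) = Mul(-4, Pow(Add(Mul(Rational(2, 3), -4), T), 2)) = Mul(-4, Pow(Add(Rational(-8, 3), T), 2)))
Pow(Add(-25737, Mul(Add(15253, -1364), Add(Function('P')(40, 49), Function('k')(-128, -31)))), Rational(1, 2)) = Pow(Add(-25737, Mul(Add(15253, -1364), Add(Mul(-143, 40), Mul(Rational(-4, 9), Pow(Add(-8, Mul(3, -128)), 2))))), Rational(1, 2)) = Pow(Add(-25737, Mul(13889, Add(-5720, Mul(Rational(-4, 9), Pow(Add(-8, -384), 2))))), Rational(1, 2)) = Pow(Add(-25737, Mul(13889, Add(-5720, Mul(Rational(-4, 9), Pow(-392, 2))))), Rational(1, 2)) = Pow(Add(-25737, Mul(13889, Add(-5720, Mul(Rational(-4, 9), 153664)))), Rational(1, 2)) = Pow(Add(-25737, Mul(13889, Add(-5720, Rational(-614656, 9)))), Rational(1, 2)) = Pow(Add(-25737, Mul(13889, Rational(-666136, 9))), Rational(1, 2)) = Pow(Add(-25737, Rational(-9251962904, 9)), Rational(1, 2)) = Pow(Rational(-9252194537, 9), Rational(1, 2)) = Mul(Rational(1, 3), I, Pow(9252194537, Rational(1, 2)))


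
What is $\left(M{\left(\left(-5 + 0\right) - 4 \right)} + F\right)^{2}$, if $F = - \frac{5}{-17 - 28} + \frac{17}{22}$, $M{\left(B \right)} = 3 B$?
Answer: $\frac{26739241}{39204} \approx 682.05$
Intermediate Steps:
$F = \frac{175}{198}$ ($F = - \frac{5}{-17 - 28} + 17 \cdot \frac{1}{22} = - \frac{5}{-45} + \frac{17}{22} = \left(-5\right) \left(- \frac{1}{45}\right) + \frac{17}{22} = \frac{1}{9} + \frac{17}{22} = \frac{175}{198} \approx 0.88384$)
$\left(M{\left(\left(-5 + 0\right) - 4 \right)} + F\right)^{2} = \left(3 \left(\left(-5 + 0\right) - 4\right) + \frac{175}{198}\right)^{2} = \left(3 \left(-5 - 4\right) + \frac{175}{198}\right)^{2} = \left(3 \left(-9\right) + \frac{175}{198}\right)^{2} = \left(-27 + \frac{175}{198}\right)^{2} = \left(- \frac{5171}{198}\right)^{2} = \frac{26739241}{39204}$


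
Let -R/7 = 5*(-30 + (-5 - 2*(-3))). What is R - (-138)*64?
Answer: 9847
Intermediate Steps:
R = 1015 (R = -35*(-30 + (-5 - 2*(-3))) = -35*(-30 + (-5 + 6)) = -35*(-30 + 1) = -35*(-29) = -7*(-145) = 1015)
R - (-138)*64 = 1015 - (-138)*64 = 1015 - 1*(-8832) = 1015 + 8832 = 9847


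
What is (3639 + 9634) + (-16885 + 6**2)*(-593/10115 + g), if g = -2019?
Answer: 49176806131/1445 ≈ 3.4032e+7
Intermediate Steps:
(3639 + 9634) + (-16885 + 6**2)*(-593/10115 + g) = (3639 + 9634) + (-16885 + 6**2)*(-593/10115 - 2019) = 13273 + (-16885 + 36)*(-593*1/10115 - 2019) = 13273 - 16849*(-593/10115 - 2019) = 13273 - 16849*(-20422778/10115) = 13273 + 49157626646/1445 = 49176806131/1445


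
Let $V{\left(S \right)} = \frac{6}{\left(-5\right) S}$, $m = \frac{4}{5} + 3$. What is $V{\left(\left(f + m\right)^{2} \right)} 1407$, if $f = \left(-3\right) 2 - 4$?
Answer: $- \frac{42210}{961} \approx -43.923$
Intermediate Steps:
$f = -10$ ($f = -6 - 4 = -10$)
$m = \frac{19}{5}$ ($m = 4 \cdot \frac{1}{5} + 3 = \frac{4}{5} + 3 = \frac{19}{5} \approx 3.8$)
$V{\left(S \right)} = - \frac{6}{5 S}$ ($V{\left(S \right)} = 6 \left(- \frac{1}{5 S}\right) = - \frac{6}{5 S}$)
$V{\left(\left(f + m\right)^{2} \right)} 1407 = - \frac{6}{5 \left(-10 + \frac{19}{5}\right)^{2}} \cdot 1407 = - \frac{6}{5 \left(- \frac{31}{5}\right)^{2}} \cdot 1407 = - \frac{6}{5 \cdot \frac{961}{25}} \cdot 1407 = \left(- \frac{6}{5}\right) \frac{25}{961} \cdot 1407 = \left(- \frac{30}{961}\right) 1407 = - \frac{42210}{961}$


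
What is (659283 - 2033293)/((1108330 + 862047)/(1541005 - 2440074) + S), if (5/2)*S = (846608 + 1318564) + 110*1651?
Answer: -6176648983450/4219828040031 ≈ -1.4637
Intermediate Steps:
S = 4693564/5 (S = 2*((846608 + 1318564) + 110*1651)/5 = 2*(2165172 + 181610)/5 = (2/5)*2346782 = 4693564/5 ≈ 9.3871e+5)
(659283 - 2033293)/((1108330 + 862047)/(1541005 - 2440074) + S) = (659283 - 2033293)/((1108330 + 862047)/(1541005 - 2440074) + 4693564/5) = -1374010/(1970377/(-899069) + 4693564/5) = -1374010/(1970377*(-1/899069) + 4693564/5) = -1374010/(-1970377/899069 + 4693564/5) = -1374010/4219828040031/4495345 = -1374010*4495345/4219828040031 = -6176648983450/4219828040031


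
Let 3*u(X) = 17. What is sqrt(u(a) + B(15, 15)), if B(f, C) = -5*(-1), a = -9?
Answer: 4*sqrt(6)/3 ≈ 3.2660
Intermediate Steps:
B(f, C) = 5
u(X) = 17/3 (u(X) = (1/3)*17 = 17/3)
sqrt(u(a) + B(15, 15)) = sqrt(17/3 + 5) = sqrt(32/3) = 4*sqrt(6)/3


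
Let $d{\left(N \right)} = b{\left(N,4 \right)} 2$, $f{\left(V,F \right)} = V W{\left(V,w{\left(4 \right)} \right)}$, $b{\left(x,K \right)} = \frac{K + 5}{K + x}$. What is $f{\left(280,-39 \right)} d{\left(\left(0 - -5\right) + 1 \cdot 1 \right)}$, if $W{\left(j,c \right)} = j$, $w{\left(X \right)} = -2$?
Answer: $141120$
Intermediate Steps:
$b{\left(x,K \right)} = \frac{5 + K}{K + x}$
$f{\left(V,F \right)} = V^{2}$ ($f{\left(V,F \right)} = V V = V^{2}$)
$d{\left(N \right)} = \frac{18}{4 + N}$ ($d{\left(N \right)} = \frac{5 + 4}{4 + N} 2 = \frac{1}{4 + N} 9 \cdot 2 = \frac{9}{4 + N} 2 = \frac{18}{4 + N}$)
$f{\left(280,-39 \right)} d{\left(\left(0 - -5\right) + 1 \cdot 1 \right)} = 280^{2} \frac{18}{4 + \left(\left(0 - -5\right) + 1 \cdot 1\right)} = 78400 \frac{18}{4 + \left(\left(0 + 5\right) + 1\right)} = 78400 \frac{18}{4 + \left(5 + 1\right)} = 78400 \frac{18}{4 + 6} = 78400 \cdot \frac{18}{10} = 78400 \cdot 18 \cdot \frac{1}{10} = 78400 \cdot \frac{9}{5} = 141120$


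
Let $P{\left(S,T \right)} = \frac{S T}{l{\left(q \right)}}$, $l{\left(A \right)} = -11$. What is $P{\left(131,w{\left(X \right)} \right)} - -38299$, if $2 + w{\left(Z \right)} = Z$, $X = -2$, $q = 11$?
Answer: $\frac{421813}{11} \approx 38347.0$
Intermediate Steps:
$w{\left(Z \right)} = -2 + Z$
$P{\left(S,T \right)} = - \frac{S T}{11}$ ($P{\left(S,T \right)} = \frac{S T}{-11} = S T \left(- \frac{1}{11}\right) = - \frac{S T}{11}$)
$P{\left(131,w{\left(X \right)} \right)} - -38299 = \left(- \frac{1}{11}\right) 131 \left(-2 - 2\right) - -38299 = \left(- \frac{1}{11}\right) 131 \left(-4\right) + 38299 = \frac{524}{11} + 38299 = \frac{421813}{11}$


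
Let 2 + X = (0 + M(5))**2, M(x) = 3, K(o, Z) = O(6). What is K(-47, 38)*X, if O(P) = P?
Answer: 42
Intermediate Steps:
K(o, Z) = 6
X = 7 (X = -2 + (0 + 3)**2 = -2 + 3**2 = -2 + 9 = 7)
K(-47, 38)*X = 6*7 = 42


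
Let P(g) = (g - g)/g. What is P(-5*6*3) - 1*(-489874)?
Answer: 489874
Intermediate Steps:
P(g) = 0 (P(g) = 0/g = 0)
P(-5*6*3) - 1*(-489874) = 0 - 1*(-489874) = 0 + 489874 = 489874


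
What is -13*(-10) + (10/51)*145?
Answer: 8080/51 ≈ 158.43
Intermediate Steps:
-13*(-10) + (10/51)*145 = 130 + (10*(1/51))*145 = 130 + (10/51)*145 = 130 + 1450/51 = 8080/51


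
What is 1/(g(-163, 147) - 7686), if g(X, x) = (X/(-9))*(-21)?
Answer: -3/24199 ≈ -0.00012397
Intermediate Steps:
g(X, x) = 7*X/3 (g(X, x) = (X*(-⅑))*(-21) = -X/9*(-21) = 7*X/3)
1/(g(-163, 147) - 7686) = 1/((7/3)*(-163) - 7686) = 1/(-1141/3 - 7686) = 1/(-24199/3) = -3/24199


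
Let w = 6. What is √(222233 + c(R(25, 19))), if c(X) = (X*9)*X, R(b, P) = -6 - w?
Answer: √223529 ≈ 472.79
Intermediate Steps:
R(b, P) = -12 (R(b, P) = -6 - 1*6 = -6 - 6 = -12)
c(X) = 9*X² (c(X) = (9*X)*X = 9*X²)
√(222233 + c(R(25, 19))) = √(222233 + 9*(-12)²) = √(222233 + 9*144) = √(222233 + 1296) = √223529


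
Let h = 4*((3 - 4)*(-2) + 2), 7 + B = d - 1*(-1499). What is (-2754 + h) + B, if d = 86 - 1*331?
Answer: -1491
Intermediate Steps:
d = -245 (d = 86 - 331 = -245)
B = 1247 (B = -7 + (-245 - 1*(-1499)) = -7 + (-245 + 1499) = -7 + 1254 = 1247)
h = 16 (h = 4*(-1*(-2) + 2) = 4*(2 + 2) = 4*4 = 16)
(-2754 + h) + B = (-2754 + 16) + 1247 = -2738 + 1247 = -1491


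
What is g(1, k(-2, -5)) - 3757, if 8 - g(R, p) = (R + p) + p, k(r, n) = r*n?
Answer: -3770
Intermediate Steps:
k(r, n) = n*r
g(R, p) = 8 - R - 2*p (g(R, p) = 8 - ((R + p) + p) = 8 - (R + 2*p) = 8 + (-R - 2*p) = 8 - R - 2*p)
g(1, k(-2, -5)) - 3757 = (8 - 1*1 - (-10)*(-2)) - 3757 = (8 - 1 - 2*10) - 3757 = (8 - 1 - 20) - 3757 = -13 - 3757 = -3770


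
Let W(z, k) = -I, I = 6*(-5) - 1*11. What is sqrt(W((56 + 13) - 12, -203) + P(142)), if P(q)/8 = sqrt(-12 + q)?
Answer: sqrt(41 + 8*sqrt(130)) ≈ 11.498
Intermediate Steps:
I = -41 (I = -30 - 11 = -41)
W(z, k) = 41 (W(z, k) = -1*(-41) = 41)
P(q) = 8*sqrt(-12 + q)
sqrt(W((56 + 13) - 12, -203) + P(142)) = sqrt(41 + 8*sqrt(-12 + 142)) = sqrt(41 + 8*sqrt(130))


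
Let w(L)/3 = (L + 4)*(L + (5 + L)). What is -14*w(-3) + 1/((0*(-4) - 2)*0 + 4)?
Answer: 169/4 ≈ 42.250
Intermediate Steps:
w(L) = 3*(4 + L)*(5 + 2*L) (w(L) = 3*((L + 4)*(L + (5 + L))) = 3*((4 + L)*(5 + 2*L)) = 3*(4 + L)*(5 + 2*L))
-14*w(-3) + 1/((0*(-4) - 2)*0 + 4) = -14*(60 + 6*(-3)² + 39*(-3)) + 1/((0*(-4) - 2)*0 + 4) = -14*(60 + 6*9 - 117) + 1/((0 - 2)*0 + 4) = -14*(60 + 54 - 117) + 1/(-2*0 + 4) = -14*(-3) + 1/(0 + 4) = 42 + 1/4 = 42 + ¼ = 169/4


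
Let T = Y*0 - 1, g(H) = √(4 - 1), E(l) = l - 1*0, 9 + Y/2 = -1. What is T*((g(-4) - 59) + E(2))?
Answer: 57 - √3 ≈ 55.268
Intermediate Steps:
Y = -20 (Y = -18 + 2*(-1) = -18 - 2 = -20)
E(l) = l (E(l) = l + 0 = l)
g(H) = √3
T = -1 (T = -20*0 - 1 = 0 - 1 = -1)
T*((g(-4) - 59) + E(2)) = -((√3 - 59) + 2) = -((-59 + √3) + 2) = -(-57 + √3) = 57 - √3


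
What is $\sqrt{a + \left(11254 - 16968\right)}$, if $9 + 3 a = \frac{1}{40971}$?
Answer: $\frac{2 i \sqrt{2399171692085}}{40971} \approx 75.611 i$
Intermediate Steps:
$a = - \frac{368738}{122913}$ ($a = -3 + \frac{1}{3 \cdot 40971} = -3 + \frac{1}{3} \cdot \frac{1}{40971} = -3 + \frac{1}{122913} = - \frac{368738}{122913} \approx -3.0$)
$\sqrt{a + \left(11254 - 16968\right)} = \sqrt{- \frac{368738}{122913} + \left(11254 - 16968\right)} = \sqrt{- \frac{368738}{122913} - 5714} = \sqrt{- \frac{702693620}{122913}} = \frac{2 i \sqrt{2399171692085}}{40971}$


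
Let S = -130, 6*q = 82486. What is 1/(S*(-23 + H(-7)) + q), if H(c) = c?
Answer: 3/52943 ≈ 5.6665e-5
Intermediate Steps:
q = 41243/3 (q = (1/6)*82486 = 41243/3 ≈ 13748.)
1/(S*(-23 + H(-7)) + q) = 1/(-130*(-23 - 7) + 41243/3) = 1/(-130*(-30) + 41243/3) = 1/(3900 + 41243/3) = 1/(52943/3) = 3/52943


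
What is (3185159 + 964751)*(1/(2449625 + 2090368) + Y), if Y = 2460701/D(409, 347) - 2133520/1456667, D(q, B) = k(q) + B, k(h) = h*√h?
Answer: -872637395277671807967553649/15055637312723621304 + 417658026394619*√409/6829752 ≈ 1.1788e+9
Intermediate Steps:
k(h) = h^(3/2)
D(q, B) = B + q^(3/2) (D(q, B) = q^(3/2) + B = B + q^(3/2))
Y = -2133520/1456667 + 2460701/(347 + 409*√409) (Y = 2460701/(347 + 409^(3/2)) - 2133520/1456667 = 2460701/(347 + 409*√409) - 2133520*1/1456667 = 2460701/(347 + 409*√409) - 2133520/1456667 = -2133520/1456667 + 2460701/(347 + 409*√409) ≈ 284.05)
(3185159 + 964751)*(1/(2449625 + 2090368) + Y) = (3185159 + 964751)*(1/(2449625 + 2090368) + (-1389508539288149/99486743565840 + 1006426709*√409/68297520)) = 4149910*(1/4539993 + (-1389508539288149/99486743565840 + 1006426709*√409/68297520)) = 4149910*(-2102786314107225959039/150556373127236213040 + 1006426709*√409/68297520) = -872637395277671807967553649/15055637312723621304 + 417658026394619*√409/6829752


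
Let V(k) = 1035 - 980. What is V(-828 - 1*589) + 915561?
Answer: 915616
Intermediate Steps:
V(k) = 55
V(-828 - 1*589) + 915561 = 55 + 915561 = 915616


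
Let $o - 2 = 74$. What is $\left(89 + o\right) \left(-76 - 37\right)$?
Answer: $-18645$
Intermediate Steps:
$o = 76$ ($o = 2 + 74 = 76$)
$\left(89 + o\right) \left(-76 - 37\right) = \left(89 + 76\right) \left(-76 - 37\right) = 165 \left(-76 - 37\right) = 165 \left(-113\right) = -18645$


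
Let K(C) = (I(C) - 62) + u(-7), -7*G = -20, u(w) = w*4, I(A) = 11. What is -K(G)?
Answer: 79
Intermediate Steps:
u(w) = 4*w
G = 20/7 (G = -⅐*(-20) = 20/7 ≈ 2.8571)
K(C) = -79 (K(C) = (11 - 62) + 4*(-7) = -51 - 28 = -79)
-K(G) = -1*(-79) = 79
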